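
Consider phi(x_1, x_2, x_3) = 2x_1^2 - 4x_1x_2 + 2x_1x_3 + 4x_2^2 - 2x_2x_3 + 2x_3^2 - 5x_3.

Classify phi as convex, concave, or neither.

convex

phi is quadratic, so its Hessian is the constant matrix H = [[4, -4, 2], [-4, 8, -2], [2, -2, 4]].
Leading principal minors: 4, 16, 48.
All positive ⇒ H ≻ 0 ⇒ convex.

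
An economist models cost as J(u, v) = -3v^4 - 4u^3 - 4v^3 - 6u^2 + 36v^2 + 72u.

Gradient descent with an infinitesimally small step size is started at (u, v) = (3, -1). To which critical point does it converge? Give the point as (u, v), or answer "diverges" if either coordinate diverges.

diverges

J is separable, so gradient descent decouples: u follows -∂J/∂u, v follows -∂J/∂v.
∂J/∂u = -12(u - 2)(u + 3); at u=3 this is -72, so u increases.
∂J/∂v = -12v(v - 2)(v + 3); at v=-1 this is -72, so v increases.
The u-coordinate has no critical point in that direction and runs off to infinity.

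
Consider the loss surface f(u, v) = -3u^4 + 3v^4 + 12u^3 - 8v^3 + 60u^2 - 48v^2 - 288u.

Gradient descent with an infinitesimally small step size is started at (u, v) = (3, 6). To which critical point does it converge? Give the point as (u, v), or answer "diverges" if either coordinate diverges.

f is separable, so gradient descent decouples: u follows -∂f/∂u, v follows -∂f/∂v.
∂f/∂u = -12(u - 4)(u - 2)(u + 3); at u=3 this is 72, so u decreases.
∂f/∂v = 12v(v - 4)(v + 2); at v=6 this is 1152, so v decreases.
u converges to its nearest critical value 2 (a local min of the u-part); v converges to 4. The iterate converges to (2, 4).

(2, 4)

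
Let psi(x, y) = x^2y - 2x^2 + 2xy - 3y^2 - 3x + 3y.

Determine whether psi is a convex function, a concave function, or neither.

The term x^2y is cubic, so the Hessian is not constant.
∂²psi/∂x² = 2y - 4, which takes both signs as y varies (negative for sufficiently negative y). A diagonal entry of the Hessian changing sign means the Hessian is neither positive- nor negative-semidefinite on all of R^2.

neither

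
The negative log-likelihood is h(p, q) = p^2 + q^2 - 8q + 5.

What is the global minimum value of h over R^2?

h(p,q) separates as A(p) + B(q) + 5, so its minimum is min A + min B + 5.
A'(p) = 2p vanishes at p ∈ {0}; B'(q) = 2q - 8 vanishes at q ∈ {4}.
Local minima of A (where A''>0): A(0)=0. Local minima of B: B(4)=-16.
So the global minimum of h is A(0) + B(4) + 5 = 0 − 16 + 5 = -11, attained at (0, 4).

-11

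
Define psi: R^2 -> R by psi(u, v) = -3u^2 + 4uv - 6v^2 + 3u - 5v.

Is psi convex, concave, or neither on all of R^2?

concave

psi is quadratic, so its Hessian is the constant matrix H = [[-6, 4], [4, -12]].
det(H) = 56, tr(H) = -18.
det(H) > 0 and tr(H) < 0, so H is negative definite everywhere: concave.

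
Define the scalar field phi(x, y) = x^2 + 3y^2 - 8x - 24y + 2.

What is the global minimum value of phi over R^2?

-62

phi(x,y) separates as P(x) + Q(y) + 2, so its minimum is min P + min Q + 2.
P'(x) = 2x - 8 vanishes at x ∈ {4}; Q'(y) = 6y - 24 vanishes at y ∈ {4}.
Local minima of P (where P''>0): P(4)=-16. Local minima of Q: Q(4)=-48.
So the global minimum of phi is P(4) + Q(4) + 2 = -16 − 48 + 2 = -62, attained at (4, 4).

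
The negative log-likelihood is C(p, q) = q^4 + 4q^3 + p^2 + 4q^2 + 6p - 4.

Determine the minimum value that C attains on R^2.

-13

C(p,q) separates as A(p) + B(q) − 4, so its minimum is min A + min B − 4.
A'(p) = 2p + 6 vanishes at p ∈ {-3}; B'(q) = 4q(q + 1)(q + 2) vanishes at q ∈ {-2, -1, 0}.
Local minima of A (where A''>0): A(-3)=-9. Local minima of B: B(-2)=0, B(0)=0.
So the global minimum of C is A(-3) + B(-2) − 4 = -9 + 0 − 4 = -13, attained at (-3, -2).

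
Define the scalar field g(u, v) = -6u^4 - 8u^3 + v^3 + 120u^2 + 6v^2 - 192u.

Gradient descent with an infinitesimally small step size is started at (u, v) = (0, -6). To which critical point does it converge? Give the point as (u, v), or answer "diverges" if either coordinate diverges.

diverges

g is separable, so gradient descent decouples: u follows -∂g/∂u, v follows -∂g/∂v.
∂g/∂u = -24(u - 2)(u - 1)(u + 4); at u=0 this is -192, so u increases.
∂g/∂v = 3v(v + 4); at v=-6 this is 36, so v decreases.
The v-coordinate has no critical point in that direction and runs off to infinity.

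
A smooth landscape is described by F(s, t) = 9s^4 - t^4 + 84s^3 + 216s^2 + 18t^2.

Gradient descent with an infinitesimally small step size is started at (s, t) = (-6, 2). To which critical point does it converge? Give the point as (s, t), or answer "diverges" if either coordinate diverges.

(-4, 0)

F is separable, so gradient descent decouples: s follows -∂F/∂s, t follows -∂F/∂t.
∂F/∂s = 36s(s + 3)(s + 4); at s=-6 this is -1296, so s increases.
∂F/∂t = -4t(t - 3)(t + 3); at t=2 this is 40, so t decreases.
s converges to its nearest critical value -4 (a local min of the s-part); t converges to 0. The iterate converges to (-4, 0).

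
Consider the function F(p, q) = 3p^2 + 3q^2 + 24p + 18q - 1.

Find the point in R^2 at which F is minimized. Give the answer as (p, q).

F(p,q) separates as A(p) + B(q) − 1, so its minimum is min A + min B − 1.
A'(p) = 6p + 24 vanishes at p ∈ {-4}; B'(q) = 6q + 18 vanishes at q ∈ {-3}.
Local minima of A (where A''>0): A(-4)=-48. Local minima of B: B(-3)=-27.
So the global minimum of F is A(-4) + B(-3) − 1 = -48 − 27 − 1 = -76, attained at (-4, -3).

(-4, -3)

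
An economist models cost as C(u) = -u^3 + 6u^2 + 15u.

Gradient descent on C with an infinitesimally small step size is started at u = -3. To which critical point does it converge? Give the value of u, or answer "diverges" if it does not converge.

-1

C'(u) = -3(u - 5)(u + 1), so C'(-3) = -48.
Gradient descent moves in the -C' direction, i.e. u is increasing.
The nearest critical point in that direction is u = -1, where C'' = 18 > 0 (a local minimum). The iterate converges there.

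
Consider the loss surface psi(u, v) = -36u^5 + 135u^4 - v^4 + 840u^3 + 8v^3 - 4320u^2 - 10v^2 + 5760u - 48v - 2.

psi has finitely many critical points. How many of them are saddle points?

psi separates as a function of u plus a function of v, so ∇psi=0 decouples.
∂psi/∂u = -180(u - 4)(u - 2)(u - 1)(u + 4) = 0 at u ∈ {-4, 1, 2, 4}; ∂psi/∂v = -4(v - 4)(v - 3)(v + 1) = 0 at v ∈ {-1, 3, 4}.
The Hessian is diagonal: diag(psi_uu, psi_vv). Second derivatives: psi_uu(-4)=43200, psi_uu(1)=-2700, psi_uu(2)=2160, psi_uu(4)=-8640; psi_vv(-1)=-80, psi_vv(3)=16, psi_vv(4)=-20.
Saddle points occur where the two diagonal entries have opposite signs: (-4, -1), (-4, 4), (1, 3), (2, -1), (2, 4), (4, 3). Count: 6.

6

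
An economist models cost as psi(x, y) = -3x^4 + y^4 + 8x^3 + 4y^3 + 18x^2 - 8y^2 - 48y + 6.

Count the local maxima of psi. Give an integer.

2

psi separates as a function of x plus a function of y, so ∇psi=0 decouples.
∂psi/∂x = -12x(x - 3)(x + 1) = 0 at x ∈ {-1, 0, 3}; ∂psi/∂y = 4(y - 2)(y + 2)(y + 3) = 0 at y ∈ {-3, -2, 2}.
The Hessian is diagonal: diag(psi_xx, psi_yy). Second derivatives: psi_xx(-1)=-48, psi_xx(0)=36, psi_xx(3)=-144; psi_yy(-3)=20, psi_yy(-2)=-16, psi_yy(2)=80.
Local maxima occur where both diagonal entries negative: (-1, -2), (3, -2). Count: 2.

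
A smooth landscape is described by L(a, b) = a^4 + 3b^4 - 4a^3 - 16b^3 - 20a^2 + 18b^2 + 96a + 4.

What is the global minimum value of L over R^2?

-302

L(a,b) separates as P(a) + Q(b) + 4, so its minimum is min P + min Q + 4.
P'(a) = 4(a - 4)(a - 2)(a + 3) vanishes at a ∈ {-3, 2, 4}; Q'(b) = 12b(b - 3)(b - 1) vanishes at b ∈ {0, 1, 3}.
Local minima of P (where P''>0): P(-3)=-279, P(4)=64. Local minima of Q: Q(0)=0, Q(3)=-27.
So the global minimum of L is P(-3) + Q(3) + 4 = -279 − 27 + 4 = -302, attained at (-3, 3).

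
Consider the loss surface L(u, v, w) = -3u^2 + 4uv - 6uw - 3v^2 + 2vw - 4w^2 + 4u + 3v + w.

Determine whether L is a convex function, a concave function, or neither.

L is quadratic, so its Hessian is the constant matrix H = [[-6, 4, -6], [4, -6, 2], [-6, 2, -8]].
Leading principal minors: -6, 20, -16.
Signs alternate −, +, − ⇒ H ≺ 0 ⇒ concave.

concave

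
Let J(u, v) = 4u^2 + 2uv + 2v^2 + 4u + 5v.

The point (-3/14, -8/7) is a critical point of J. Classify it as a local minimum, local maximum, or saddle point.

The Hessian of J is constant: H = [[8, 2], [2, 4]].
det(H) = 8·4 − 2² = 28.
det(H) > 0 and tr(H) = 12 > 0, so H is positive definite and the point is a local minimum.

local minimum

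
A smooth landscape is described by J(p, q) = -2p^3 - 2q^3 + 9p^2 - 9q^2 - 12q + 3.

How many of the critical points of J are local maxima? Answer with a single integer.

1

J separates as a function of p plus a function of q, so ∇J=0 decouples.
∂J/∂p = -6p(p - 3) = 0 at p ∈ {0, 3}; ∂J/∂q = -6(q + 1)(q + 2) = 0 at q ∈ {-2, -1}.
The Hessian is diagonal: diag(J_pp, J_qq). Second derivatives: J_pp(0)=18, J_pp(3)=-18; J_qq(-2)=6, J_qq(-1)=-6.
Local maxima occur where both diagonal entries negative: (3, -1). Count: 1.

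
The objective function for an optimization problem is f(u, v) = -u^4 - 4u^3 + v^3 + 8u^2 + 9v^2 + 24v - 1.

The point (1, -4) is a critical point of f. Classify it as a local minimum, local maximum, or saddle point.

local maximum

The mixed partial ∂²f/∂u∂v is 0, so the Hessian at any point is diag(f_uu, f_vv) = diag(4(-3u^2 - 6u + 4), 6(v + 3)).
At (1, -4): H = diag(-20, -6).
Both eigenvalues are negative, so H is negative definite: a local maximum.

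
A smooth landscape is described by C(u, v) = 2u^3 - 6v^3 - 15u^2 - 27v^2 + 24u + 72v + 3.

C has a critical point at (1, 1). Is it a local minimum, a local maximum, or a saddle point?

local maximum

The mixed partial ∂²C/∂u∂v is 0, so the Hessian at any point is diag(C_uu, C_vv) = diag(6(2u - 5), -18(2v + 3)).
At (1, 1): H = diag(-18, -90).
Both eigenvalues are negative, so H is negative definite: a local maximum.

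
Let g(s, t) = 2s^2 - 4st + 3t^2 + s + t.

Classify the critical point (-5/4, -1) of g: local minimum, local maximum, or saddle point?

The Hessian of g is constant: H = [[4, -4], [-4, 6]].
det(H) = 4·6 − (-4)² = 8.
det(H) > 0 and tr(H) = 10 > 0, so H is positive definite and the point is a local minimum.

local minimum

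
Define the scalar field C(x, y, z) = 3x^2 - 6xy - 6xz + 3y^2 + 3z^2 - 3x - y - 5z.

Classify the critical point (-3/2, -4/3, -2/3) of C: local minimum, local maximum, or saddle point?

saddle point

The Hessian is constant: H = [[6, -6, -6], [-6, 6, 0], [-6, 0, 6]].
Leading principal minors: Δ₁ = 6, Δ₂ = 0, Δ₃ = -216.
The minors fit neither the all-positive nor the alternating-sign pattern, so H is indefinite: a saddle point.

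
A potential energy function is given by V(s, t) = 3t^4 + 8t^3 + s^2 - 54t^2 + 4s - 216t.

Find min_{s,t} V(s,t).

-679

V(s,t) separates as P(s) + Q(t), so its minimum is min P + min Q.
P'(s) = 2s + 4 vanishes at s ∈ {-2}; Q'(t) = 12(t - 3)(t + 2)(t + 3) vanishes at t ∈ {-3, -2, 3}.
Local minima of P (where P''>0): P(-2)=-4. Local minima of Q: Q(-3)=189, Q(3)=-675.
So the global minimum of V is P(-2) + Q(3) = -4 − 675 = -679, attained at (-2, 3).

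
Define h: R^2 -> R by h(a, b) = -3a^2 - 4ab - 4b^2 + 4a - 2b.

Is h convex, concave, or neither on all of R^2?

concave

h is quadratic, so its Hessian is the constant matrix H = [[-6, -4], [-4, -8]].
det(H) = 32, tr(H) = -14.
det(H) > 0 and tr(H) < 0, so H is negative definite everywhere: concave.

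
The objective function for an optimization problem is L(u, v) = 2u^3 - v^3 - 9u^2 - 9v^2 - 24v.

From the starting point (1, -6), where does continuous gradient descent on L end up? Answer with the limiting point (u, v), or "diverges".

(3, -4)

L is separable, so gradient descent decouples: u follows -∂L/∂u, v follows -∂L/∂v.
∂L/∂u = 6u(u - 3); at u=1 this is -12, so u increases.
∂L/∂v = -3(v + 2)(v + 4); at v=-6 this is -24, so v increases.
u converges to its nearest critical value 3 (a local min of the u-part); v converges to -4. The iterate converges to (3, -4).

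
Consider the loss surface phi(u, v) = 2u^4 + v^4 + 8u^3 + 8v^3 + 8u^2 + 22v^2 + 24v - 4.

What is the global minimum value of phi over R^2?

-13

phi(u,v) separates as P(u) + Q(v) − 4, so its minimum is min P + min Q − 4.
P'(u) = 8u(u + 1)(u + 2) vanishes at u ∈ {-2, -1, 0}; Q'(v) = 4(v + 1)(v + 2)(v + 3) vanishes at v ∈ {-3, -2, -1}.
Local minima of P (where P''>0): P(-2)=0, P(0)=0. Local minima of Q: Q(-3)=-9, Q(-1)=-9.
So the global minimum of phi is P(-2) + Q(-3) − 4 = 0 − 9 − 4 = -13, attained at (-2, -3).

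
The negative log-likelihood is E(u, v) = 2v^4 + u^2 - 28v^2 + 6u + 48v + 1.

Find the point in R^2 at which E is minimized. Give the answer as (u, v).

(-3, -3)

E(u,v) separates as P(u) + Q(v) + 1, so its minimum is min P + min Q + 1.
P'(u) = 2u + 6 vanishes at u ∈ {-3}; Q'(v) = 8(v - 2)(v - 1)(v + 3) vanishes at v ∈ {-3, 1, 2}.
Local minima of P (where P''>0): P(-3)=-9. Local minima of Q: Q(-3)=-234, Q(2)=16.
So the global minimum of E is P(-3) + Q(-3) + 1 = -9 − 234 + 1 = -242, attained at (-3, -3).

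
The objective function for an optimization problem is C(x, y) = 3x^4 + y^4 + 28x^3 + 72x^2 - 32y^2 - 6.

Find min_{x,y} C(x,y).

C(x,y) separates as P(x) + Q(y) − 6, so its minimum is min P + min Q − 6.
P'(x) = 12x(x + 3)(x + 4) vanishes at x ∈ {-4, -3, 0}; Q'(y) = 4y(y - 4)(y + 4) vanishes at y ∈ {-4, 0, 4}.
Local minima of P (where P''>0): P(-4)=128, P(0)=0. Local minima of Q: Q(-4)=-256, Q(4)=-256.
So the global minimum of C is P(0) + Q(-4) − 6 = 0 − 256 − 6 = -262, attained at (0, -4).

-262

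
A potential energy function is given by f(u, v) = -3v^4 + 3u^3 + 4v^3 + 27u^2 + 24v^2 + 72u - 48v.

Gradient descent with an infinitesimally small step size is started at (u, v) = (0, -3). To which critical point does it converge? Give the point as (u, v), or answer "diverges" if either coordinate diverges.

f is separable, so gradient descent decouples: u follows -∂f/∂u, v follows -∂f/∂v.
∂f/∂u = 9(u + 2)(u + 4); at u=0 this is 72, so u decreases.
∂f/∂v = -12(v - 2)(v - 1)(v + 2); at v=-3 this is 240, so v decreases.
The v-coordinate has no critical point in that direction and runs off to infinity.

diverges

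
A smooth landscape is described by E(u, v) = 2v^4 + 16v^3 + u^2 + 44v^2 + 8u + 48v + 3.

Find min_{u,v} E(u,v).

E(u,v) separates as P(u) + Q(v) + 3, so its minimum is min P + min Q + 3.
P'(u) = 2u + 8 vanishes at u ∈ {-4}; Q'(v) = 8(v + 1)(v + 2)(v + 3) vanishes at v ∈ {-3, -2, -1}.
Local minima of P (where P''>0): P(-4)=-16. Local minima of Q: Q(-3)=-18, Q(-1)=-18.
So the global minimum of E is P(-4) + Q(-3) + 3 = -16 − 18 + 3 = -31, attained at (-4, -3).

-31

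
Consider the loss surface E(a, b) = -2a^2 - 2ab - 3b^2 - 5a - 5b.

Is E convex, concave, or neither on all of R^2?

E is quadratic, so its Hessian is the constant matrix H = [[-4, -2], [-2, -6]].
det(H) = 20, tr(H) = -10.
det(H) > 0 and tr(H) < 0, so H is negative definite everywhere: concave.

concave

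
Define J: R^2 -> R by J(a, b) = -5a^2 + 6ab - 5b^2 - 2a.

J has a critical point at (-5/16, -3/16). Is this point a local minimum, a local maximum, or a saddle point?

local maximum

The Hessian of J is constant: H = [[-10, 6], [6, -10]].
det(H) = (-10)·(-10) − 6² = 64.
det(H) > 0 and tr(H) = -20 < 0, so H is negative definite and the point is a local maximum.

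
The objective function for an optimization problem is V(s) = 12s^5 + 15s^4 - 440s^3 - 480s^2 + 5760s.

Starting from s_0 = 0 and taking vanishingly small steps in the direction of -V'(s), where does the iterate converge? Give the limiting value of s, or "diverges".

V'(s) = 60(s - 4)(s - 2)(s + 3)(s + 4), so V'(0) = 5760.
Gradient descent moves in the -V' direction, i.e. s is decreasing.
The nearest critical point in that direction is s = -3, where V'' = 2100 > 0 (a local minimum). The iterate converges there.

-3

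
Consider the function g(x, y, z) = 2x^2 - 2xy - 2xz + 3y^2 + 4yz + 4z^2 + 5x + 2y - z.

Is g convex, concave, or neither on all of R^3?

g is quadratic, so its Hessian is the constant matrix H = [[4, -2, -2], [-2, 6, 4], [-2, 4, 8]].
Leading principal minors: 4, 20, 104.
All positive ⇒ H ≻ 0 ⇒ convex.

convex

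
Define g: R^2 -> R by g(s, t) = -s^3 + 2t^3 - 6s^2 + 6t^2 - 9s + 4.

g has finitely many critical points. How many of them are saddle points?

g separates as a function of s plus a function of t, so ∇g=0 decouples.
∂g/∂s = -3(s + 1)(s + 3) = 0 at s ∈ {-3, -1}; ∂g/∂t = 6t(t + 2) = 0 at t ∈ {-2, 0}.
The Hessian is diagonal: diag(g_ss, g_tt). Second derivatives: g_ss(-3)=6, g_ss(-1)=-6; g_tt(-2)=-12, g_tt(0)=12.
Saddle points occur where the two diagonal entries have opposite signs: (-3, -2), (-1, 0). Count: 2.

2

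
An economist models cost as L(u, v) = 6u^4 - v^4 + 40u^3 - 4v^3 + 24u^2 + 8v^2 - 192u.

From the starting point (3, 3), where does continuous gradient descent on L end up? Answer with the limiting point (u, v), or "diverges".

L is separable, so gradient descent decouples: u follows -∂L/∂u, v follows -∂L/∂v.
∂L/∂u = 24(u - 1)(u + 2)(u + 4); at u=3 this is 1680, so u decreases.
∂L/∂v = -4v(v - 1)(v + 4); at v=3 this is -168, so v increases.
The v-coordinate has no critical point in that direction and runs off to infinity.

diverges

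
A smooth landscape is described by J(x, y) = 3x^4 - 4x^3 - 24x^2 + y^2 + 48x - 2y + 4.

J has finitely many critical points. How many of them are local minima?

J separates as a function of x plus a function of y, so ∇J=0 decouples.
∂J/∂x = 12(x - 2)(x - 1)(x + 2) = 0 at x ∈ {-2, 1, 2}; ∂J/∂y = 2(y - 1) = 0 at y ∈ {1}.
The Hessian is diagonal: diag(J_xx, J_yy). Second derivatives: J_xx(-2)=144, J_xx(1)=-36, J_xx(2)=48; J_yy(1)=2.
Local minima occur where both diagonal entries positive: (-2, 1), (2, 1). Count: 2.

2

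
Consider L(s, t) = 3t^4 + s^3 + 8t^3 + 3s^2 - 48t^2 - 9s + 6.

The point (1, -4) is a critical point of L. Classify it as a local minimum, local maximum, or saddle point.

local minimum

The mixed partial ∂²L/∂s∂t is 0, so the Hessian at any point is diag(L_ss, L_tt) = diag(6(s + 1), 12(3t^2 + 4t - 8)).
At (1, -4): H = diag(12, 288).
Both eigenvalues are positive, so H is positive definite: a local minimum.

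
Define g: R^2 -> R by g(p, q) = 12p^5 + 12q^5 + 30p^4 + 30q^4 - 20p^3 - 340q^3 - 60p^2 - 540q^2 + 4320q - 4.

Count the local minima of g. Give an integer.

4

g separates as a function of p plus a function of q, so ∇g=0 decouples.
∂g/∂p = 60p(p - 1)(p + 1)(p + 2) = 0 at p ∈ {-2, -1, 0, 1}; ∂g/∂q = 60(q - 3)(q - 2)(q + 3)(q + 4) = 0 at q ∈ {-4, -3, 2, 3}.
The Hessian is diagonal: diag(g_pp, g_qq). Second derivatives: g_pp(-2)=-360, g_pp(-1)=120, g_pp(0)=-120, g_pp(1)=360; g_qq(-4)=-2520, g_qq(-3)=1800, g_qq(2)=-1800, g_qq(3)=2520.
Local minima occur where both diagonal entries positive: (-1, -3), (-1, 3), (1, -3), (1, 3). Count: 4.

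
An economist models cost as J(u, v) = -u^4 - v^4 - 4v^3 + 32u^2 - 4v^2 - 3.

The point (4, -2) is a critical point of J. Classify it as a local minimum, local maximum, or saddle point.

The mixed partial ∂²J/∂u∂v is 0, so the Hessian at any point is diag(J_uu, J_vv) = diag(4(-3u^2 + 16), -4(3v^2 + 6v + 2)).
At (4, -2): H = diag(-128, -8).
Both eigenvalues are negative, so H is negative definite: a local maximum.

local maximum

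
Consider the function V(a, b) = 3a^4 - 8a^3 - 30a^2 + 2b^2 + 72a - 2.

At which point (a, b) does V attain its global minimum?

V(a,b) separates as P(a) + Q(b) − 2, so its minimum is min P + min Q − 2.
P'(a) = 12(a - 3)(a - 1)(a + 2) vanishes at a ∈ {-2, 1, 3}; Q'(b) = 4b vanishes at b ∈ {0}.
Local minima of P (where P''>0): P(-2)=-152, P(3)=-27. Local minima of Q: Q(0)=0.
So the global minimum of V is P(-2) + Q(0) − 2 = -152 + 0 − 2 = -154, attained at (-2, 0).

(-2, 0)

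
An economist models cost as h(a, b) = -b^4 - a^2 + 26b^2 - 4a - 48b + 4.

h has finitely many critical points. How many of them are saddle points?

h separates as a function of a plus a function of b, so ∇h=0 decouples.
∂h/∂a = -2(a + 2) = 0 at a ∈ {-2}; ∂h/∂b = -4(b - 3)(b - 1)(b + 4) = 0 at b ∈ {-4, 1, 3}.
The Hessian is diagonal: diag(h_aa, h_bb). Second derivatives: h_aa(-2)=-2; h_bb(-4)=-140, h_bb(1)=40, h_bb(3)=-56.
Saddle points occur where the two diagonal entries have opposite signs: (-2, 1). Count: 1.

1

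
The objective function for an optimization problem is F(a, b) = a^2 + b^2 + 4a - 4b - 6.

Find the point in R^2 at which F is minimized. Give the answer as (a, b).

(-2, 2)

F(a,b) separates as P(a) + Q(b) − 6, so its minimum is min P + min Q − 6.
P'(a) = 2a + 4 vanishes at a ∈ {-2}; Q'(b) = 2b - 4 vanishes at b ∈ {2}.
Local minima of P (where P''>0): P(-2)=-4. Local minima of Q: Q(2)=-4.
So the global minimum of F is P(-2) + Q(2) − 6 = -4 − 4 − 6 = -14, attained at (-2, 2).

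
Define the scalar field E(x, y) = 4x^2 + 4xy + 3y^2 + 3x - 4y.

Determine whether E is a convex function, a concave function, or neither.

E is quadratic, so its Hessian is the constant matrix H = [[8, 4], [4, 6]].
det(H) = 32, tr(H) = 14.
det(H) > 0 and tr(H) > 0, so H is positive definite everywhere: convex.

convex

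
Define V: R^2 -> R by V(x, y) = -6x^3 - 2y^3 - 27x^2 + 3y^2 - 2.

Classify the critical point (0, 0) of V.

The mixed partial ∂²V/∂x∂y is 0, so the Hessian at any point is diag(V_xx, V_yy) = diag(-18(2x + 3), 6(-2y + 1)).
At (0, 0): H = diag(-54, 6).
The eigenvalues have opposite signs, so H is indefinite: a saddle point.

saddle point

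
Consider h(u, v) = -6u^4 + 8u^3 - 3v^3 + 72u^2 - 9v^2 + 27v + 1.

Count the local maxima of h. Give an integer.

h separates as a function of u plus a function of v, so ∇h=0 decouples.
∂h/∂u = -24u(u - 3)(u + 2) = 0 at u ∈ {-2, 0, 3}; ∂h/∂v = -9(v - 1)(v + 3) = 0 at v ∈ {-3, 1}.
The Hessian is diagonal: diag(h_uu, h_vv). Second derivatives: h_uu(-2)=-240, h_uu(0)=144, h_uu(3)=-360; h_vv(-3)=36, h_vv(1)=-36.
Local maxima occur where both diagonal entries negative: (-2, 1), (3, 1). Count: 2.

2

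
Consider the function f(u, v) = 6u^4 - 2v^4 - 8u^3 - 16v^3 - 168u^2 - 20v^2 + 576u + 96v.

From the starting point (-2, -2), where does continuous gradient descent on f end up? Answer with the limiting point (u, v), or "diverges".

f is separable, so gradient descent decouples: u follows -∂f/∂u, v follows -∂f/∂v.
∂f/∂u = 24(u - 3)(u - 2)(u + 4); at u=-2 this is 960, so u decreases.
∂f/∂v = -8(v - 1)(v + 3)(v + 4); at v=-2 this is 48, so v decreases.
u converges to its nearest critical value -4 (a local min of the u-part); v converges to -3. The iterate converges to (-4, -3).

(-4, -3)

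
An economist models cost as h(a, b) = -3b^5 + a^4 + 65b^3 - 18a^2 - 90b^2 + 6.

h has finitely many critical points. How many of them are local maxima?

2

h separates as a function of a plus a function of b, so ∇h=0 decouples.
∂h/∂a = 4a(a - 3)(a + 3) = 0 at a ∈ {-3, 0, 3}; ∂h/∂b = -15b(b - 3)(b - 1)(b + 4) = 0 at b ∈ {-4, 0, 1, 3}.
The Hessian is diagonal: diag(h_aa, h_bb). Second derivatives: h_aa(-3)=72, h_aa(0)=-36, h_aa(3)=72; h_bb(-4)=2100, h_bb(0)=-180, h_bb(1)=150, h_bb(3)=-630.
Local maxima occur where both diagonal entries negative: (0, 0), (0, 3). Count: 2.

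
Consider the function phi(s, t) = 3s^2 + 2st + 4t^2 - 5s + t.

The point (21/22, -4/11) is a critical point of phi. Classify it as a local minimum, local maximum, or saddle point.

local minimum

The Hessian of phi is constant: H = [[6, 2], [2, 8]].
det(H) = 6·8 − 2² = 44.
det(H) > 0 and tr(H) = 14 > 0, so H is positive definite and the point is a local minimum.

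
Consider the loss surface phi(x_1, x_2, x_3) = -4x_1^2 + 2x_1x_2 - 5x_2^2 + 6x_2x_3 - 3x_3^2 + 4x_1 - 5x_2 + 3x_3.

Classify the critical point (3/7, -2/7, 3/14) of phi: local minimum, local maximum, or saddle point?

The Hessian is constant: H = [[-8, 2, 0], [2, -10, 6], [0, 6, -6]].
Leading principal minors: Δ₁ = -8, Δ₂ = 76, Δ₃ = -168.
The minors alternate sign starting negative (−, +, −), so H is negative definite: a local maximum.

local maximum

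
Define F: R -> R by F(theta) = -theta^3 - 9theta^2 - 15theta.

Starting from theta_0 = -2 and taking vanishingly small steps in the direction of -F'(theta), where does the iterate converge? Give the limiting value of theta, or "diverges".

F'(theta) = -3(theta + 1)(theta + 5), so F'(-2) = 9.
Gradient descent moves in the -F' direction, i.e. theta is decreasing.
The nearest critical point in that direction is theta = -5, where F'' = 12 > 0 (a local minimum). The iterate converges there.

-5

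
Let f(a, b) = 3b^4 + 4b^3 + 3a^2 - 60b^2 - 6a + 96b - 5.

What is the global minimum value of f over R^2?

-840

f(a,b) separates as P(a) + Q(b) − 5, so its minimum is min P + min Q − 5.
P'(a) = 6a - 6 vanishes at a ∈ {1}; Q'(b) = 12(b - 2)(b - 1)(b + 4) vanishes at b ∈ {-4, 1, 2}.
Local minima of P (where P''>0): P(1)=-3. Local minima of Q: Q(-4)=-832, Q(2)=32.
So the global minimum of f is P(1) + Q(-4) − 5 = -3 − 832 − 5 = -840, attained at (1, -4).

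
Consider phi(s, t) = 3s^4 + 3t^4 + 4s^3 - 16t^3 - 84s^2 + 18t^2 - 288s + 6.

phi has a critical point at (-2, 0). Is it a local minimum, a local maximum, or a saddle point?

The mixed partial ∂²phi/∂s∂t is 0, so the Hessian at any point is diag(phi_ss, phi_tt) = diag(12(3s^2 + 2s - 14), 12(3t^2 - 8t + 3)).
At (-2, 0): H = diag(-72, 36).
The eigenvalues have opposite signs, so H is indefinite: a saddle point.

saddle point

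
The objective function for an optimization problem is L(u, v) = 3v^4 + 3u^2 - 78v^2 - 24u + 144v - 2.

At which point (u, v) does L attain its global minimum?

L(u,v) separates as P(u) + Q(v) − 2, so its minimum is min P + min Q − 2.
P'(u) = 6u - 24 vanishes at u ∈ {4}; Q'(v) = 12(v - 3)(v - 1)(v + 4) vanishes at v ∈ {-4, 1, 3}.
Local minima of P (where P''>0): P(4)=-48. Local minima of Q: Q(-4)=-1056, Q(3)=-27.
So the global minimum of L is P(4) + Q(-4) − 2 = -48 − 1056 − 2 = -1106, attained at (4, -4).

(4, -4)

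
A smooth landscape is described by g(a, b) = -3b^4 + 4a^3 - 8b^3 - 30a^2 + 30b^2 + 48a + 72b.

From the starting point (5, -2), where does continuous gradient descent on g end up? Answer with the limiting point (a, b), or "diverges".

g is separable, so gradient descent decouples: a follows -∂g/∂a, b follows -∂g/∂b.
∂g/∂a = 12(a - 4)(a - 1); at a=5 this is 48, so a decreases.
∂g/∂b = -12(b - 2)(b + 1)(b + 3); at b=-2 this is -48, so b increases.
a converges to its nearest critical value 4 (a local min of the a-part); b converges to -1. The iterate converges to (4, -1).

(4, -1)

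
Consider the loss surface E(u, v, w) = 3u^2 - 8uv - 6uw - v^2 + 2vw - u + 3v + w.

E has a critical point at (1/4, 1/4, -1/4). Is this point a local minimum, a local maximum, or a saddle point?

saddle point

The Hessian is constant: H = [[6, -8, -6], [-8, -2, 2], [-6, 2, 0]].
Leading principal minors: Δ₁ = 6, Δ₂ = -76, Δ₃ = 240.
The minors fit neither the all-positive nor the alternating-sign pattern, so H is indefinite: a saddle point.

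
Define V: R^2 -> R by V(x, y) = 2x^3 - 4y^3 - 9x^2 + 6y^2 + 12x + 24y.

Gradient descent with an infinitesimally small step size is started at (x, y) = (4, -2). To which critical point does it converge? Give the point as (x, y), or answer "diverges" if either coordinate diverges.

V is separable, so gradient descent decouples: x follows -∂V/∂x, y follows -∂V/∂y.
∂V/∂x = 6(x - 2)(x - 1); at x=4 this is 36, so x decreases.
∂V/∂y = -12(y - 2)(y + 1); at y=-2 this is -48, so y increases.
x converges to its nearest critical value 2 (a local min of the x-part); y converges to -1. The iterate converges to (2, -1).

(2, -1)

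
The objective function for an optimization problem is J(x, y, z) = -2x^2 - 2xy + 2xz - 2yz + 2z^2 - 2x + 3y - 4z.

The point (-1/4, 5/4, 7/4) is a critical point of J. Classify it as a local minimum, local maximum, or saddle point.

The Hessian is constant: H = [[-4, -2, 2], [-2, 0, -2], [2, -2, 4]].
Leading principal minors: Δ₁ = -4, Δ₂ = -4, Δ₃ = 16.
The minors fit neither the all-positive nor the alternating-sign pattern, so H is indefinite: a saddle point.

saddle point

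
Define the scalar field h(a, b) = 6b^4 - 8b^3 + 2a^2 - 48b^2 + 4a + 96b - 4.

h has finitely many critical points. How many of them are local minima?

2

h separates as a function of a plus a function of b, so ∇h=0 decouples.
∂h/∂a = 4(a + 1) = 0 at a ∈ {-1}; ∂h/∂b = 24(b - 2)(b - 1)(b + 2) = 0 at b ∈ {-2, 1, 2}.
The Hessian is diagonal: diag(h_aa, h_bb). Second derivatives: h_aa(-1)=4; h_bb(-2)=288, h_bb(1)=-72, h_bb(2)=96.
Local minima occur where both diagonal entries positive: (-1, -2), (-1, 2). Count: 2.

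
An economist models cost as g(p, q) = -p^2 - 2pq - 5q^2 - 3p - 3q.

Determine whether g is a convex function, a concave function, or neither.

g is quadratic, so its Hessian is the constant matrix H = [[-2, -2], [-2, -10]].
det(H) = 16, tr(H) = -12.
det(H) > 0 and tr(H) < 0, so H is negative definite everywhere: concave.

concave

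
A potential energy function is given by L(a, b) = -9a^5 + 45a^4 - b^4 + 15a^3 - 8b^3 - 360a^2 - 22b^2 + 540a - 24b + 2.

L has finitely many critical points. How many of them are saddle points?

L separates as a function of a plus a function of b, so ∇L=0 decouples.
∂L/∂a = -45(a - 3)(a - 2)(a - 1)(a + 2) = 0 at a ∈ {-2, 1, 2, 3}; ∂L/∂b = -4(b + 1)(b + 2)(b + 3) = 0 at b ∈ {-3, -2, -1}.
The Hessian is diagonal: diag(L_aa, L_bb). Second derivatives: L_aa(-2)=2700, L_aa(1)=-270, L_aa(2)=180, L_aa(3)=-450; L_bb(-3)=-8, L_bb(-2)=4, L_bb(-1)=-8.
Saddle points occur where the two diagonal entries have opposite signs: (-2, -3), (-2, -1), (1, -2), (2, -3), (2, -1), (3, -2). Count: 6.

6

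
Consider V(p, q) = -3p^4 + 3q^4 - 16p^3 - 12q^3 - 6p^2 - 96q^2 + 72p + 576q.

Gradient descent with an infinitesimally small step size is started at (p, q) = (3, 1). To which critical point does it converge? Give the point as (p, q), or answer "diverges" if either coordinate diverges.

V is separable, so gradient descent decouples: p follows -∂V/∂p, q follows -∂V/∂q.
∂V/∂p = -12(p - 1)(p + 2)(p + 3); at p=3 this is -720, so p increases.
∂V/∂q = 12(q - 4)(q - 3)(q + 4); at q=1 this is 360, so q decreases.
The p-coordinate has no critical point in that direction and runs off to infinity.

diverges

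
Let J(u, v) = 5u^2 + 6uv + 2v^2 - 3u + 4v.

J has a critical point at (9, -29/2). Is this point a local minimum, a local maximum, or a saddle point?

local minimum

The Hessian of J is constant: H = [[10, 6], [6, 4]].
det(H) = 10·4 − 6² = 4.
det(H) > 0 and tr(H) = 14 > 0, so H is positive definite and the point is a local minimum.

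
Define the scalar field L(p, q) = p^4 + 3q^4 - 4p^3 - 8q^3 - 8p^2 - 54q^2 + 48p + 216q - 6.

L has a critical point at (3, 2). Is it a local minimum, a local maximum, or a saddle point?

saddle point

The mixed partial ∂²L/∂p∂q is 0, so the Hessian at any point is diag(L_pp, L_qq) = diag(4(3p^2 - 6p - 4), 12(3q^2 - 4q - 9)).
At (3, 2): H = diag(20, -60).
The eigenvalues have opposite signs, so H is indefinite: a saddle point.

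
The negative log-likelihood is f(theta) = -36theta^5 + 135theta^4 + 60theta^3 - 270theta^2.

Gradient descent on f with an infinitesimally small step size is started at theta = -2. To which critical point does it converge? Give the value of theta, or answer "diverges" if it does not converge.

f'(theta) = -180theta(theta - 3)(theta - 1)(theta + 1), so f'(-2) = -5400.
Gradient descent moves in the -f' direction, i.e. theta is increasing.
The nearest critical point in that direction is theta = -1, where f'' = 1440 > 0 (a local minimum). The iterate converges there.

-1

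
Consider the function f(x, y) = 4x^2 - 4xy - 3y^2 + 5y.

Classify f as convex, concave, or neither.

f is quadratic, so its Hessian is the constant matrix H = [[8, -4], [-4, -6]].
det(H) = -64, tr(H) = 2.
det(H) < 0, so H is indefinite: neither convex nor concave.

neither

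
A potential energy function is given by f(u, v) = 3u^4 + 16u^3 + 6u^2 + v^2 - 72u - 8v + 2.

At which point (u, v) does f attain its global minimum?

(1, 4)

f(u,v) separates as P(u) + Q(v) + 2, so its minimum is min P + min Q + 2.
P'(u) = 12(u - 1)(u + 2)(u + 3) vanishes at u ∈ {-3, -2, 1}; Q'(v) = 2v - 8 vanishes at v ∈ {4}.
Local minima of P (where P''>0): P(-3)=81, P(1)=-47. Local minima of Q: Q(4)=-16.
So the global minimum of f is P(1) + Q(4) + 2 = -47 − 16 + 2 = -61, attained at (1, 4).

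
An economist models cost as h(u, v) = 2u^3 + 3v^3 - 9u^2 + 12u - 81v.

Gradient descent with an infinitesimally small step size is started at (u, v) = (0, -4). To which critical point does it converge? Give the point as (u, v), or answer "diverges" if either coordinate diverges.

diverges

h is separable, so gradient descent decouples: u follows -∂h/∂u, v follows -∂h/∂v.
∂h/∂u = 6(u - 2)(u - 1); at u=0 this is 12, so u decreases.
∂h/∂v = 9(v - 3)(v + 3); at v=-4 this is 63, so v decreases.
The u-coordinate has no critical point in that direction and runs off to infinity.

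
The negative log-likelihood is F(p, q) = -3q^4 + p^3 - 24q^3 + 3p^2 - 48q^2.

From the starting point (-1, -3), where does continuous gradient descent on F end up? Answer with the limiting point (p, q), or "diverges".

(0, -2)

F is separable, so gradient descent decouples: p follows -∂F/∂p, q follows -∂F/∂q.
∂F/∂p = 3p(p + 2); at p=-1 this is -3, so p increases.
∂F/∂q = -12q(q + 2)(q + 4); at q=-3 this is -36, so q increases.
p converges to its nearest critical value 0 (a local min of the p-part); q converges to -2. The iterate converges to (0, -2).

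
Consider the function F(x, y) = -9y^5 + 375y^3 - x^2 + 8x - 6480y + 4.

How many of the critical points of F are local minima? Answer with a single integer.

0

F separates as a function of x plus a function of y, so ∇F=0 decouples.
∂F/∂x = -2(x - 4) = 0 at x ∈ {4}; ∂F/∂y = -45(y - 4)(y - 3)(y + 3)(y + 4) = 0 at y ∈ {-4, -3, 3, 4}.
The Hessian is diagonal: diag(F_xx, F_yy). Second derivatives: F_xx(4)=-2; F_yy(-4)=2520, F_yy(-3)=-1890, F_yy(3)=1890, F_yy(4)=-2520.
Local minima occur where both diagonal entries positive: none. Count: 0.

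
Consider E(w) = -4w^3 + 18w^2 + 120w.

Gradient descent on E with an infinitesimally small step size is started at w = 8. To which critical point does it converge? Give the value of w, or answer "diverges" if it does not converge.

diverges

E'(w) = -12(w - 5)(w + 2), so E'(8) = -360.
Gradient descent moves in the -E' direction, i.e. w is increasing.
There is no critical point above w=8, and E' keeps the same sign, so the iterate runs off to +∞.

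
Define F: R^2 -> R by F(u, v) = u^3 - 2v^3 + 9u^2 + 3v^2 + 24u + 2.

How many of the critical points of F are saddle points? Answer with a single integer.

F separates as a function of u plus a function of v, so ∇F=0 decouples.
∂F/∂u = 3(u + 2)(u + 4) = 0 at u ∈ {-4, -2}; ∂F/∂v = -6v(v - 1) = 0 at v ∈ {0, 1}.
The Hessian is diagonal: diag(F_uu, F_vv). Second derivatives: F_uu(-4)=-6, F_uu(-2)=6; F_vv(0)=6, F_vv(1)=-6.
Saddle points occur where the two diagonal entries have opposite signs: (-4, 0), (-2, 1). Count: 2.

2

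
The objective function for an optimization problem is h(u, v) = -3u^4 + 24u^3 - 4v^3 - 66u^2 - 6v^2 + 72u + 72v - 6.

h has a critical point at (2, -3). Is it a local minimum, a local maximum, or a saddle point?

The mixed partial ∂²h/∂u∂v is 0, so the Hessian at any point is diag(h_uu, h_vv) = diag(12(-3u^2 + 12u - 11), -12(2v + 1)).
At (2, -3): H = diag(12, 60).
Both eigenvalues are positive, so H is positive definite: a local minimum.

local minimum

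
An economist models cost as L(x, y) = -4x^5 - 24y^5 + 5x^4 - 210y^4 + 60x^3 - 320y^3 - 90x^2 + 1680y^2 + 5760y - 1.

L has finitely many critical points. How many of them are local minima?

L separates as a function of x plus a function of y, so ∇L=0 decouples.
∂L/∂x = -20x(x - 3)(x - 1)(x + 3) = 0 at x ∈ {-3, 0, 1, 3}; ∂L/∂y = -120(y - 2)(y + 2)(y + 3)(y + 4) = 0 at y ∈ {-4, -3, -2, 2}.
The Hessian is diagonal: diag(L_xx, L_yy). Second derivatives: L_xx(-3)=1440, L_xx(0)=-180, L_xx(1)=160, L_xx(3)=-720; L_yy(-4)=1440, L_yy(-3)=-600, L_yy(-2)=960, L_yy(2)=-14400.
Local minima occur where both diagonal entries positive: (-3, -4), (-3, -2), (1, -4), (1, -2). Count: 4.

4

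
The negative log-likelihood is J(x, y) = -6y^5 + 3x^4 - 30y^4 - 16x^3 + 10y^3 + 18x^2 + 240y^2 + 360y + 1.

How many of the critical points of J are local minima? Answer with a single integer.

J separates as a function of x plus a function of y, so ∇J=0 decouples.
∂J/∂x = 12x(x - 3)(x - 1) = 0 at x ∈ {0, 1, 3}; ∂J/∂y = -30(y - 2)(y + 1)(y + 2)(y + 3) = 0 at y ∈ {-3, -2, -1, 2}.
The Hessian is diagonal: diag(J_xx, J_yy). Second derivatives: J_xx(0)=36, J_xx(1)=-24, J_xx(3)=72; J_yy(-3)=300, J_yy(-2)=-120, J_yy(-1)=180, J_yy(2)=-1800.
Local minima occur where both diagonal entries positive: (0, -3), (0, -1), (3, -3), (3, -1). Count: 4.

4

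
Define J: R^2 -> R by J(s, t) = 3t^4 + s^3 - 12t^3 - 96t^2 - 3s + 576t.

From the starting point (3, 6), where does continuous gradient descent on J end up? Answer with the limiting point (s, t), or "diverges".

J is separable, so gradient descent decouples: s follows -∂J/∂s, t follows -∂J/∂t.
∂J/∂s = 3(s - 1)(s + 1); at s=3 this is 24, so s decreases.
∂J/∂t = 12(t - 4)(t - 3)(t + 4); at t=6 this is 720, so t decreases.
s converges to its nearest critical value 1 (a local min of the s-part); t converges to 4. The iterate converges to (1, 4).

(1, 4)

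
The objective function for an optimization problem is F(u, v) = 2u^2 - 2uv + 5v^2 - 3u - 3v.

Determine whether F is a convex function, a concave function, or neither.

F is quadratic, so its Hessian is the constant matrix H = [[4, -2], [-2, 10]].
det(H) = 36, tr(H) = 14.
det(H) > 0 and tr(H) > 0, so H is positive definite everywhere: convex.

convex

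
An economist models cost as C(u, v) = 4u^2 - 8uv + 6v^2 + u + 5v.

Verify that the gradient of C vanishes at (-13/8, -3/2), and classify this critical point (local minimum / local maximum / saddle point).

local minimum

∇C = (8u - 8v + 1, -8u + 12v + 5); substituting (-13/8, -3/2) gives ∇C = (0, 0), so (-13/8, -3/2) is indeed a critical point.
The Hessian of C is constant: H = [[8, -8], [-8, 12]].
det(H) = 8·12 − (-8)² = 32.
det(H) > 0 and tr(H) = 20 > 0, so H is positive definite and the point is a local minimum.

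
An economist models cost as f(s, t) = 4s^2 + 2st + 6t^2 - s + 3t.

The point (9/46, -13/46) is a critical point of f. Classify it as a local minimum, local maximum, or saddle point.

The Hessian of f is constant: H = [[8, 2], [2, 12]].
det(H) = 8·12 − 2² = 92.
det(H) > 0 and tr(H) = 20 > 0, so H is positive definite and the point is a local minimum.

local minimum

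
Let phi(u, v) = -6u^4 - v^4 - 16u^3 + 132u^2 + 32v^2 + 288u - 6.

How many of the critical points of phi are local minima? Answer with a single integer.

phi separates as a function of u plus a function of v, so ∇phi=0 decouples.
∂phi/∂u = -24(u - 3)(u + 1)(u + 4) = 0 at u ∈ {-4, -1, 3}; ∂phi/∂v = -4v(v - 4)(v + 4) = 0 at v ∈ {-4, 0, 4}.
The Hessian is diagonal: diag(phi_uu, phi_vv). Second derivatives: phi_uu(-4)=-504, phi_uu(-1)=288, phi_uu(3)=-672; phi_vv(-4)=-128, phi_vv(0)=64, phi_vv(4)=-128.
Local minima occur where both diagonal entries positive: (-1, 0). Count: 1.

1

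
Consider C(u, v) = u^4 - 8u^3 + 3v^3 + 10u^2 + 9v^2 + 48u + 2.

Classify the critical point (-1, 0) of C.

local minimum

The mixed partial ∂²C/∂u∂v is 0, so the Hessian at any point is diag(C_uu, C_vv) = diag(4(3u^2 - 12u + 5), 18(v + 1)).
At (-1, 0): H = diag(80, 18).
Both eigenvalues are positive, so H is positive definite: a local minimum.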